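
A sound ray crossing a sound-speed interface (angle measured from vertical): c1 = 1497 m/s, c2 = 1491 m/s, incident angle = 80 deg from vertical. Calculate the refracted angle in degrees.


sin(theta2) = (c2/c1)*sin(theta1) = (1491/1497)*sin(80 deg) = 0.98086
theta2 = arcsin(0.98086) = 78.77

78.77 deg


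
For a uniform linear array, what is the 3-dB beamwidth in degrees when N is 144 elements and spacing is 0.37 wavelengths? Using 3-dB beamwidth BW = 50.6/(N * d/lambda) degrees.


BW = 50.6 / (144 * 0.37) = 50.6 / 53.28 = 0.95

0.95 deg


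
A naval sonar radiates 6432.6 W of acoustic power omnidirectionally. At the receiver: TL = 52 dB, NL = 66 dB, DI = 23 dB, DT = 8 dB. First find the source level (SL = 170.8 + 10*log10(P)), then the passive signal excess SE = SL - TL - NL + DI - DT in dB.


Step 1: SL = 170.8 + 10*log10(6432.6) = 208.88 dB
Step 2: SE = SL - TL - NL + DI - DT = 208.88 - 52 - 66 + 23 - 8 = 105.88

105.88 dB


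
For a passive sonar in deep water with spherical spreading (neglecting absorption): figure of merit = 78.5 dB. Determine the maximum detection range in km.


At max range FOM = TL, so 20*log10(R) = 78.5
R = 10^(78.5/20) = 8413.95 m = 8.41 km

8.41 km


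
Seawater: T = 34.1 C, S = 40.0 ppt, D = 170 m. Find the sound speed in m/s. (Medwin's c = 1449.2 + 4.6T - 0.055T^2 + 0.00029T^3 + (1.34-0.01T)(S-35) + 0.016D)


c = 1449.2 + 4.6*34.1 - 0.055*34.1^2 + 0.00029*34.1^3 + (1.34 - 0.01*34.1)*(40.0 - 35) + 0.016*170 = 1561.32

1561.32 m/s


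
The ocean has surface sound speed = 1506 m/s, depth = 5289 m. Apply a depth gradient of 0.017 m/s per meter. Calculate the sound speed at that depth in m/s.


1595.913 m/s


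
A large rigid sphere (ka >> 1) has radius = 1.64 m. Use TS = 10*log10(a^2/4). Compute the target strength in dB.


TS = 10*log10(1.64^2 / 4) = 10*log10(0.6724) = -1.72

-1.72 dB


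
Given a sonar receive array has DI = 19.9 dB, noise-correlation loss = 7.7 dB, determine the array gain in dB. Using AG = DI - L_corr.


12.2 dB


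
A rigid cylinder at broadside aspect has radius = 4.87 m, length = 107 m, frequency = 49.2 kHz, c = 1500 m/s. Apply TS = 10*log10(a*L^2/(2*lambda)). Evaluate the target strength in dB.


59.61 dB


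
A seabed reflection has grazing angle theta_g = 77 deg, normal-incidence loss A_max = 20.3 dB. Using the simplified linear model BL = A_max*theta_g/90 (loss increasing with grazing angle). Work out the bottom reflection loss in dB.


BL = A_max * theta_g / 90 = 20.3 * 77 / 90 = 17.37

17.37 dB


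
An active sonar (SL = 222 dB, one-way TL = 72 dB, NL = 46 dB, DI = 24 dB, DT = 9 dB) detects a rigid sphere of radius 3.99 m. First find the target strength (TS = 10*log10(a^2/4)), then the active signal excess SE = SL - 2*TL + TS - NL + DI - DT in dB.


Step 1: TS = 10*log10(3.99^2/4) = 6.0 dB
Step 2: SE = SL - 2*TL + TS - NL + DI - DT = 222 - 2*72 + (6.0) - 46 + 24 - 9 = 53.0

53.0 dB


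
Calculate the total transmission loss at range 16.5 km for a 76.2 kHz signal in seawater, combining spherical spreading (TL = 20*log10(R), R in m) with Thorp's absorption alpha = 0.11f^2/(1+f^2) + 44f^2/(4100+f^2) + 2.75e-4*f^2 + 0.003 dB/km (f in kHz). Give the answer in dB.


Step 1 (Thorp): alpha = 0.11*5806.44/(1+5806.44) + 44*5806.44/(4100+5806.44) + 2.75e-4*5806.44 + 0.003 = 27.4994 dB/km
Step 2: TL_spread = 20*log10(16500) = 84.35 dB
Step 3: TL_abs = alpha*R = 27.4994 * 16.5 = 453.74 dB
Step 4: TL_total = 84.35 + 453.74 = 538.09

538.09 dB


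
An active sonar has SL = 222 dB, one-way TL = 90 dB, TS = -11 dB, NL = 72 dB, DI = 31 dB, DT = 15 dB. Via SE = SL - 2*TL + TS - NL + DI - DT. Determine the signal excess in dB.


SE = SL - 2*TL + TS - NL + DI - DT = 222 - 2*90 + (-11) - 72 + 31 - 15 = -25

-25 dB


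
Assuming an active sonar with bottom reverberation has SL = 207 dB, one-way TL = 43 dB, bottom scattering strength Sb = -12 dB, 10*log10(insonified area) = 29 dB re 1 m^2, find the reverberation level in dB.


RL = SL - 2*TL + Sb + 10*log10(A) = 207 - 2*43 + (-12) + 29 = 138

138 dB


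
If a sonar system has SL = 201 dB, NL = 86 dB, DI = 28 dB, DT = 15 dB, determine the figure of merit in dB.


128 dB


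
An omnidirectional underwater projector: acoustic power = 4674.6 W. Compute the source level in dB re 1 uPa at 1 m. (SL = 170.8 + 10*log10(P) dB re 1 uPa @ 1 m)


207.5 dB


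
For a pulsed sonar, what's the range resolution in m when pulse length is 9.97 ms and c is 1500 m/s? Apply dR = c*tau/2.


dR = c*tau/2 = 1500 * 9.97e-3 / 2 = 7.4775

7.4775 m


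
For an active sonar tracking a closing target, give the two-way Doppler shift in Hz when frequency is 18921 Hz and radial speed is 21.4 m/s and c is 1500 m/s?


fd = 2*f*v/c = 2 * 18921 * 21.4 / 1500 = 539.88

539.88 Hz


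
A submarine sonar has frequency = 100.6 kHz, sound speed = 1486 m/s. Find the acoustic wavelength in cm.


1.48 cm


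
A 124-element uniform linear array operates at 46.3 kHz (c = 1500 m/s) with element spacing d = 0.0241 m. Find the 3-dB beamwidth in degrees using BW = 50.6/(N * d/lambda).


Step 1: lambda = 1500/46300 = 0.0324 m
Step 2: d/lambda = 0.0241/0.0324 = 0.7438
Step 3: BW = 50.6/(N * d/lambda) = 50.6/(124 * 0.7438) = 0.55

0.55 deg


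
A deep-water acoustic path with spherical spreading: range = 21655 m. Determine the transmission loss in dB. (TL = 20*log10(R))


TL = 20*log10(21655) = 86.71

86.71 dB


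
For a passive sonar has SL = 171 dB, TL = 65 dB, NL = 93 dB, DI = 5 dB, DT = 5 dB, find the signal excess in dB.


SE = SL - TL - NL + DI - DT = 171 - 65 - 93 + 5 - 5 = 13

13 dB


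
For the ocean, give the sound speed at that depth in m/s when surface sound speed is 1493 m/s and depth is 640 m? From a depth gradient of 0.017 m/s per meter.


c = 1493 + 0.017 * 640 = 1503.88

1503.88 m/s


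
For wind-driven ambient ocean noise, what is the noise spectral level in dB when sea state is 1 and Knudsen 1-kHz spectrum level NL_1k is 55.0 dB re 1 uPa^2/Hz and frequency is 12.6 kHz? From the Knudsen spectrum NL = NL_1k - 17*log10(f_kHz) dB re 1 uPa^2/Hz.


NL = NL_1k - 17*log10(f_kHz) = 55.0 - 17*log10(12.6) = 55.0 - (18.71) = 36.29

36.29 dB


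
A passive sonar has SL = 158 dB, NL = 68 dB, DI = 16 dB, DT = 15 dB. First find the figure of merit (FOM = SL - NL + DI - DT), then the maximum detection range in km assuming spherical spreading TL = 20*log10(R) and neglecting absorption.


Step 1: FOM = SL - NL + DI - DT = 158 - 68 + 16 - 15 = 91 dB
Step 2: at max range FOM = TL = 20*log10(R), so R = 10^(91/20) = 35481.34 m = 35.48 km

35.48 km


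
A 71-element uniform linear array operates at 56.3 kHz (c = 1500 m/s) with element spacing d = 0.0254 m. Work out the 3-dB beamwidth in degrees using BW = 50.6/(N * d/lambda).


Step 1: lambda = 1500/56300 = 0.02664 m
Step 2: d/lambda = 0.0254/0.02664 = 0.9535
Step 3: BW = 50.6/(N * d/lambda) = 50.6/(71 * 0.9535) = 0.75

0.75 deg


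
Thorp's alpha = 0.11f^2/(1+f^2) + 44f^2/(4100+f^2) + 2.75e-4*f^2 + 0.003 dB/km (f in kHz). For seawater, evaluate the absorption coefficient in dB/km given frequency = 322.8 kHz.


f^2 = 104199.84
alpha = 0.11*104199.84/(1+104199.84) + 44*104199.84/(4100+104199.84) + 2.75e-4*104199.84 + 0.003 = 71.102

71.102 dB/km


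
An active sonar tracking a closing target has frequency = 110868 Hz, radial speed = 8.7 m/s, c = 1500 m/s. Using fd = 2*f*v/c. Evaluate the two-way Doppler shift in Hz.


fd = 2*f*v/c = 2 * 110868 * 8.7 / 1500 = 1286.07

1286.07 Hz


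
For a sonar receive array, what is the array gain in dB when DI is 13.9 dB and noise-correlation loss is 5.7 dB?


8.2 dB


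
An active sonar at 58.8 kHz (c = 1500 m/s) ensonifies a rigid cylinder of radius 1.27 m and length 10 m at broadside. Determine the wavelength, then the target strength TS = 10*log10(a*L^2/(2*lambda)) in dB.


Step 1: lambda = c/f = 1500/58800 = 0.02551 m
Step 2: TS = 10*log10(a*L^2/(2*lambda)) = 10*log10(1.27*10^2/(2*0.02551)) = 33.96

33.96 dB


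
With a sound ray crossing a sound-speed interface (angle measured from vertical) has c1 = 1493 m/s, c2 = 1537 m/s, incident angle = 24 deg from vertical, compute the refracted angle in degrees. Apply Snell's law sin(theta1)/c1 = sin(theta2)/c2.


sin(theta2) = (c2/c1)*sin(theta1) = (1537/1493)*sin(24 deg) = 0.41872
theta2 = arcsin(0.41872) = 24.75

24.75 deg


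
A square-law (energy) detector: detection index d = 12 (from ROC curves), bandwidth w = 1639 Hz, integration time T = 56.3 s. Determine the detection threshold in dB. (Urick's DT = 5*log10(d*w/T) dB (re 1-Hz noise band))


12.72 dB


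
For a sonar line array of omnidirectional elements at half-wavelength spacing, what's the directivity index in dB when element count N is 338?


DI = 10*log10(338) = 25.29

25.29 dB


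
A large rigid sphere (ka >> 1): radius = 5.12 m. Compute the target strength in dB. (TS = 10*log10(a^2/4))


8.16 dB


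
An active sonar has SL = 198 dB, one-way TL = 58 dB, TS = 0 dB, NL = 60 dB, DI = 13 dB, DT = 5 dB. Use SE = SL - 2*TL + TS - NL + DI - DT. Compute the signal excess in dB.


30 dB


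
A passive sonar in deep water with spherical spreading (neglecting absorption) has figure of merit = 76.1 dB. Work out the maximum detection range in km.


6.38 km


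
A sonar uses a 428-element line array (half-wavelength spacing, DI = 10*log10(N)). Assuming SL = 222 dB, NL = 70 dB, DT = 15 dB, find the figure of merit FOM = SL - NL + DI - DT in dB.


163.31 dB


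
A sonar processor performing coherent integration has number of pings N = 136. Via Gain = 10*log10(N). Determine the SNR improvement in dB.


21.34 dB


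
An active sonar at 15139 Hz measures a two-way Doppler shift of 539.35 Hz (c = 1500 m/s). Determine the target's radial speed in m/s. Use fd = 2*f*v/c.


From fd = 2*f*v/c, v = c*fd/(2*f) = 1500 * 539.35 / (2*15139) = 26.72

26.72 m/s


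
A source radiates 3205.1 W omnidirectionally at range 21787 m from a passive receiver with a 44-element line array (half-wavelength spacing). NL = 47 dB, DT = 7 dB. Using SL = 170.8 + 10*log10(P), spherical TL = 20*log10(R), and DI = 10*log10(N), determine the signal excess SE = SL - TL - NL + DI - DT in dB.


Step 1: SL = 170.8 + 10*log10(3205.1) = 205.86 dB
Step 2: TL = 20*log10(21787) = 86.76 dB
Step 3: DI = 10*log10(44) = 16.43 dB
Step 4: SE = SL - TL - NL + DI - DT = 205.86 - 86.76 - 47 + 16.43 - 7 = 81.53

81.53 dB


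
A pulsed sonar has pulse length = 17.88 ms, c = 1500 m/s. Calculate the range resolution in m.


dR = c*tau/2 = 1500 * 17.88e-3 / 2 = 13.41

13.41 m


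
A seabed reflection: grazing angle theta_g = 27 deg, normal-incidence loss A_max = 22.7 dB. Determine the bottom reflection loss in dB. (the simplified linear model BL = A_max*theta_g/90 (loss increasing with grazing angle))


BL = A_max * theta_g / 90 = 22.7 * 27 / 90 = 6.81

6.81 dB


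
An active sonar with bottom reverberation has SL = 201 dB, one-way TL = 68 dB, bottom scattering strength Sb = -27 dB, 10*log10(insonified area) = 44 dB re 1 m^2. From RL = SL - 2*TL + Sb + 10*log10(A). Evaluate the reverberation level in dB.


82 dB


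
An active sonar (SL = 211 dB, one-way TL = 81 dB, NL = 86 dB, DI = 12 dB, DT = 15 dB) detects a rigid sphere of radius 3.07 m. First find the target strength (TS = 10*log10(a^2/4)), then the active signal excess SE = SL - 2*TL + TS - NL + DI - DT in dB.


Step 1: TS = 10*log10(3.07^2/4) = 3.72 dB
Step 2: SE = SL - 2*TL + TS - NL + DI - DT = 211 - 2*81 + (3.72) - 86 + 12 - 15 = -36.28

-36.28 dB


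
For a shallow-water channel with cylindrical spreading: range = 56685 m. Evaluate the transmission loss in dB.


TL = 10*log10(56685) = 47.53

47.53 dB


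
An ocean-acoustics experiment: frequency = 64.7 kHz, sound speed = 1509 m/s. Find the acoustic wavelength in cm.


lambda = c/f = 1509 / 64700 = 0.0233 m = 2.33 cm

2.33 cm


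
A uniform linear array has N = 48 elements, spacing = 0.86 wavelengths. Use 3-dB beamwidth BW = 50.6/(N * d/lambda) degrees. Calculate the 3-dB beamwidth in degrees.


BW = 50.6 / (48 * 0.86) = 50.6 / 41.28 = 1.23

1.23 deg


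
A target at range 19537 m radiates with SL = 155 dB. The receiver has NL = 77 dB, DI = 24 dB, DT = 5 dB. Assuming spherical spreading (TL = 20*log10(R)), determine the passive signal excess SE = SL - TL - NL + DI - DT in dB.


Step 1: TL = 20*log10(19537) = 85.82 dB
Step 2: SE = 155 - 85.82 - 77 + 24 - 5 = 11.18

11.18 dB


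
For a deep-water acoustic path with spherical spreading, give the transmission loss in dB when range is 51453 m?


94.23 dB


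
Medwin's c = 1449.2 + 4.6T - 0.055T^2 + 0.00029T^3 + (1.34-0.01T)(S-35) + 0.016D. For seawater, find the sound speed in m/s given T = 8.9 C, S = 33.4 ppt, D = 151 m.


c = 1449.2 + 4.6*8.9 - 0.055*8.9^2 + 0.00029*8.9^3 + (1.34 - 0.01*8.9)*(33.4 - 35) + 0.016*151 = 1486.4

1486.4 m/s


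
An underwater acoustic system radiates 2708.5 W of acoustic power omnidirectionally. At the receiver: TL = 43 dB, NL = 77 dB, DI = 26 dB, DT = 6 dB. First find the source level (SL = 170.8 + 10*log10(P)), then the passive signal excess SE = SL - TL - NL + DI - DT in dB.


Step 1: SL = 170.8 + 10*log10(2708.5) = 205.13 dB
Step 2: SE = SL - TL - NL + DI - DT = 205.13 - 43 - 77 + 26 - 6 = 105.13

105.13 dB


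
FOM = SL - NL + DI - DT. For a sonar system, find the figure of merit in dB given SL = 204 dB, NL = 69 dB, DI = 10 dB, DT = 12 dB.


133 dB


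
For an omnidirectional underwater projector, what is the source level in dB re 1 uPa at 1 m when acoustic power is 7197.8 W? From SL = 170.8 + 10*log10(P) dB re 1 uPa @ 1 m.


SL = 170.8 + 10*log10(7197.8) = 170.8 + 38.57 = 209.37

209.37 dB


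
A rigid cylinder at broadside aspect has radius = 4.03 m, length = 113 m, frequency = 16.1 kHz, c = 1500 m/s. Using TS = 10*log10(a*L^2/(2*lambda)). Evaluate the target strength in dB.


lambda = 1500/16100 = 0.09317 m
TS = 10*log10(4.03*113^2/(2*0.09317)) = 54.41

54.41 dB


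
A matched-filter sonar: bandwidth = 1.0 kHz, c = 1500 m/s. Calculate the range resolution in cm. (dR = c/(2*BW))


dR = c/(2*BW) = 1500 / (2 * 1.0e3) = 0.75 m = 75.0 cm

75.0 cm


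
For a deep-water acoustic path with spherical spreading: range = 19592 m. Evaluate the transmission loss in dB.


TL = 20*log10(19592) = 85.84

85.84 dB


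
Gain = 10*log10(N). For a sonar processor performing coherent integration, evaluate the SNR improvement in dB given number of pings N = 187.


Gain = 10*log10(187) = 22.72

22.72 dB


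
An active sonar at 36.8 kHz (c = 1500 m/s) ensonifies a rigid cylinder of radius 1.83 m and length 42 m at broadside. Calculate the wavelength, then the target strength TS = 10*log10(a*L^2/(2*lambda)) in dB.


Step 1: lambda = c/f = 1500/36800 = 0.04076 m
Step 2: TS = 10*log10(a*L^2/(2*lambda)) = 10*log10(1.83*42^2/(2*0.04076)) = 45.98

45.98 dB


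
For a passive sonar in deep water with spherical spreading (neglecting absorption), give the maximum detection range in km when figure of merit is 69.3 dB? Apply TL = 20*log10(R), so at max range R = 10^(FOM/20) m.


2.92 km


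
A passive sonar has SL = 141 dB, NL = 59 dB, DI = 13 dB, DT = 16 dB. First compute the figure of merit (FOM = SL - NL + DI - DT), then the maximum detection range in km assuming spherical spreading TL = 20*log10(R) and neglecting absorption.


Step 1: FOM = SL - NL + DI - DT = 141 - 59 + 13 - 16 = 79 dB
Step 2: at max range FOM = TL = 20*log10(R), so R = 10^(79/20) = 8912.51 m = 8.91 km

8.91 km


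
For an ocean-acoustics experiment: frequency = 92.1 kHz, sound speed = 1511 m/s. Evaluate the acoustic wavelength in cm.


1.64 cm


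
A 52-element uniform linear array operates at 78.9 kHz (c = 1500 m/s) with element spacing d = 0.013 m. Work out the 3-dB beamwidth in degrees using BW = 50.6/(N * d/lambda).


1.42 deg


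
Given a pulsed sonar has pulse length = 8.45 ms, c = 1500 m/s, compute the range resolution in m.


dR = c*tau/2 = 1500 * 8.45e-3 / 2 = 6.3375

6.3375 m


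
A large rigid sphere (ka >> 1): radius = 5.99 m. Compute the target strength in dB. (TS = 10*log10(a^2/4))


TS = 10*log10(5.99^2 / 4) = 10*log10(8.970025) = 9.53

9.53 dB


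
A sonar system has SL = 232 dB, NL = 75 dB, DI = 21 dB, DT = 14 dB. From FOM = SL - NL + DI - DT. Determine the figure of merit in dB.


FOM = SL - NL + DI - DT = 232 - 75 + 21 - 14 = 164

164 dB


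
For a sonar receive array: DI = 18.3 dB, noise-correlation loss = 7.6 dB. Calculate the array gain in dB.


AG = DI - L_corr = 18.3 - 7.6 = 10.7

10.7 dB


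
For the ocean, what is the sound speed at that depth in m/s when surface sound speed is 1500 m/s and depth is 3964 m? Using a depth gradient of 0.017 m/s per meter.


1567.388 m/s


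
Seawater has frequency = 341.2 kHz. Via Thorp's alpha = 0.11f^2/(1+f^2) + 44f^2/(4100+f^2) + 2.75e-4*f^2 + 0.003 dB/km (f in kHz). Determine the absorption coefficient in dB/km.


f^2 = 116417.44
alpha = 0.11*116417.44/(1+116417.44) + 44*116417.44/(4100+116417.44) + 2.75e-4*116417.44 + 0.003 = 74.631

74.631 dB/km


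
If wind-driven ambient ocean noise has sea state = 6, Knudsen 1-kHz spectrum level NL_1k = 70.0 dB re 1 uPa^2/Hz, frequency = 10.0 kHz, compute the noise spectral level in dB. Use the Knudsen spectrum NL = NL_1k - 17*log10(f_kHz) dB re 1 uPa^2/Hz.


53.0 dB


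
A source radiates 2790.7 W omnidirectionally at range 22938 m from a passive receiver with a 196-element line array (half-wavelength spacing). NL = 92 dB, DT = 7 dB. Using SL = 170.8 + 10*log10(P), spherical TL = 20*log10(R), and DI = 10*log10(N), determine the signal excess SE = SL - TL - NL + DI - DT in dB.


Step 1: SL = 170.8 + 10*log10(2790.7) = 205.26 dB
Step 2: TL = 20*log10(22938) = 87.21 dB
Step 3: DI = 10*log10(196) = 22.92 dB
Step 4: SE = SL - TL - NL + DI - DT = 205.26 - 87.21 - 92 + 22.92 - 7 = 41.97

41.97 dB


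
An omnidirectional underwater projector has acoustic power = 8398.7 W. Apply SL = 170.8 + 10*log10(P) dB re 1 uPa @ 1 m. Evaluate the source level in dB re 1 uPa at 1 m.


210.04 dB


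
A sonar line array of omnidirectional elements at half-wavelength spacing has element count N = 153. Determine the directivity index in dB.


DI = 10*log10(153) = 21.85

21.85 dB


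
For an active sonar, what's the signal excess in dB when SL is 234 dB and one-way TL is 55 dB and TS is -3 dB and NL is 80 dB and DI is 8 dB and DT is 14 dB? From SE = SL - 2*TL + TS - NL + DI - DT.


SE = SL - 2*TL + TS - NL + DI - DT = 234 - 2*55 + (-3) - 80 + 8 - 14 = 35

35 dB


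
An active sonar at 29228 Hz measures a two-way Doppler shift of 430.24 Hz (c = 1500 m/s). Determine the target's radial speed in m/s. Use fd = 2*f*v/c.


From fd = 2*f*v/c, v = c*fd/(2*f) = 1500 * 430.24 / (2*29228) = 11.04

11.04 m/s


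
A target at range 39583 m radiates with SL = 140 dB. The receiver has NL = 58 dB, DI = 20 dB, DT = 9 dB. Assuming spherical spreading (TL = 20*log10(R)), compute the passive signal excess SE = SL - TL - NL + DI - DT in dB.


1.05 dB


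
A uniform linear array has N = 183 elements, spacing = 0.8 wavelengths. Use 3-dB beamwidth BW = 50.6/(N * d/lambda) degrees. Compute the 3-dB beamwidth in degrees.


0.35 deg


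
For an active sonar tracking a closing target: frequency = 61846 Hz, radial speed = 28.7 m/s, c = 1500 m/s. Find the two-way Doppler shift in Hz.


2366.64 Hz


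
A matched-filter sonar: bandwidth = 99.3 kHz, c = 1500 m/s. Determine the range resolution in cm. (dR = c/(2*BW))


dR = c/(2*BW) = 1500 / (2 * 99.3e3) = 0.0076 m = 0.76 cm

0.76 cm


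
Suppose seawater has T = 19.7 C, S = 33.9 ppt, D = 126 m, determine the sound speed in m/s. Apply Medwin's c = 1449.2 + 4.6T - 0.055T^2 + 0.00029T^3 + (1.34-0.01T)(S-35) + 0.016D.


c = 1449.2 + 4.6*19.7 - 0.055*19.7^2 + 0.00029*19.7^3 + (1.34 - 0.01*19.7)*(33.9 - 35) + 0.016*126 = 1521.45

1521.45 m/s


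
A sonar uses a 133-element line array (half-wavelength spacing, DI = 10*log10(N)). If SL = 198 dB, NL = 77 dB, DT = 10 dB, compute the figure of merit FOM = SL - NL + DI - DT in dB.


132.24 dB


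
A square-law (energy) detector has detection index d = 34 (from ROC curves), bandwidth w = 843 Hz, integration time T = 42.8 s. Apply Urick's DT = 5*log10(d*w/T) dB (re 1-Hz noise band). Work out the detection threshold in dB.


14.13 dB


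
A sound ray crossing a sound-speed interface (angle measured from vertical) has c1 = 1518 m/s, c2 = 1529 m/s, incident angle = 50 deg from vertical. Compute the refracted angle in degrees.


sin(theta2) = (c2/c1)*sin(theta1) = (1529/1518)*sin(50 deg) = 0.7716
theta2 = arcsin(0.7716) = 50.5

50.5 deg


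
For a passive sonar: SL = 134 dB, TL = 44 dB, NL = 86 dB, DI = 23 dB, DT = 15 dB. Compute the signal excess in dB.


SE = SL - TL - NL + DI - DT = 134 - 44 - 86 + 23 - 15 = 12

12 dB


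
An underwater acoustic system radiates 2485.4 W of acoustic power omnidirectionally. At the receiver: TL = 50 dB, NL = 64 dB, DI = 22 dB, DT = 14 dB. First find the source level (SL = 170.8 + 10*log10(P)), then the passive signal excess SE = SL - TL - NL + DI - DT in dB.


Step 1: SL = 170.8 + 10*log10(2485.4) = 204.75 dB
Step 2: SE = SL - TL - NL + DI - DT = 204.75 - 50 - 64 + 22 - 14 = 98.75

98.75 dB


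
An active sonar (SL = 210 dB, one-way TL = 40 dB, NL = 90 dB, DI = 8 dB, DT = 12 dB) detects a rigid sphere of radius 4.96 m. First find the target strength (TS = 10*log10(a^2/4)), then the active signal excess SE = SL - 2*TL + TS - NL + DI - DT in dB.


Step 1: TS = 10*log10(4.96^2/4) = 7.89 dB
Step 2: SE = SL - 2*TL + TS - NL + DI - DT = 210 - 2*40 + (7.89) - 90 + 8 - 12 = 43.89

43.89 dB


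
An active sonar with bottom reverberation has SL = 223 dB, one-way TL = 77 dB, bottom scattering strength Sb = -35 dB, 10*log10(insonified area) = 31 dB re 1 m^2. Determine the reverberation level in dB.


RL = SL - 2*TL + Sb + 10*log10(A) = 223 - 2*77 + (-35) + 31 = 65

65 dB


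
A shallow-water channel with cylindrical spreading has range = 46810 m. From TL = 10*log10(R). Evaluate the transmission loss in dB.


TL = 10*log10(46810) = 46.7

46.7 dB


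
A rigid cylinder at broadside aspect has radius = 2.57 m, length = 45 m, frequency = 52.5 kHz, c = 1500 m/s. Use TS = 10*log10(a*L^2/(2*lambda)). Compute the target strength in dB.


lambda = 1500/52500 = 0.02857 m
TS = 10*log10(2.57*45^2/(2*0.02857)) = 49.59

49.59 dB


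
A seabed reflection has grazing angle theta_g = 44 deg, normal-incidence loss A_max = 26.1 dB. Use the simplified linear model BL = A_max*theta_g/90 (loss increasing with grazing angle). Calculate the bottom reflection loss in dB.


BL = A_max * theta_g / 90 = 26.1 * 44 / 90 = 12.76

12.76 dB


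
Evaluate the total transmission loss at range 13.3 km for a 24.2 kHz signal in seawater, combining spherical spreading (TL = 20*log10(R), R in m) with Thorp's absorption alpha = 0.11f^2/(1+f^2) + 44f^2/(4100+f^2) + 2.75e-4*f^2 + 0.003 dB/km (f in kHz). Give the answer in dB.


Step 1 (Thorp): alpha = 0.11*585.64/(1+585.64) + 44*585.64/(4100+585.64) + 2.75e-4*585.64 + 0.003 = 5.7733 dB/km
Step 2: TL_spread = 20*log10(13300) = 82.48 dB
Step 3: TL_abs = alpha*R = 5.7733 * 13.3 = 76.78 dB
Step 4: TL_total = 82.48 + 76.78 = 159.26

159.26 dB


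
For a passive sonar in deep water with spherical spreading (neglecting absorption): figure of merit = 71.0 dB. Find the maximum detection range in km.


At max range FOM = TL, so 20*log10(R) = 71.0
R = 10^(71.0/20) = 3548.13 m = 3.55 km

3.55 km


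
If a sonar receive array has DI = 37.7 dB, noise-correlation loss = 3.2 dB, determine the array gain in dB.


AG = DI - L_corr = 37.7 - 3.2 = 34.5

34.5 dB


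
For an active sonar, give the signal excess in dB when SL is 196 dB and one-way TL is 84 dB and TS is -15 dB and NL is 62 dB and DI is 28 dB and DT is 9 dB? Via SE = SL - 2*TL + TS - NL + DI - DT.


-30 dB


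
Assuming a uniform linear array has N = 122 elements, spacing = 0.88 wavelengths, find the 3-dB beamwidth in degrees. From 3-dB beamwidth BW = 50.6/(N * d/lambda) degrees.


BW = 50.6 / (122 * 0.88) = 50.6 / 107.36 = 0.47

0.47 deg


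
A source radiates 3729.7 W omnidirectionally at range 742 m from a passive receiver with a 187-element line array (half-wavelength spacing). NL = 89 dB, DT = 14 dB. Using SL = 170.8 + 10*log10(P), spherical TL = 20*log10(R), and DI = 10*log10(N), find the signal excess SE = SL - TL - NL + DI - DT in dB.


Step 1: SL = 170.8 + 10*log10(3729.7) = 206.52 dB
Step 2: TL = 20*log10(742) = 57.41 dB
Step 3: DI = 10*log10(187) = 22.72 dB
Step 4: SE = SL - TL - NL + DI - DT = 206.52 - 57.41 - 89 + 22.72 - 14 = 68.83

68.83 dB


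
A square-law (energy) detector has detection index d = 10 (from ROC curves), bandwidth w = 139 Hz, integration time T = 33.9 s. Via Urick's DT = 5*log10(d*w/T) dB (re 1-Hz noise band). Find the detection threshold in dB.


DT = 5*log10(d*w/T) = 5*log10(10 * 139 / 33.9) = 5*log10(41.0) = 8.06

8.06 dB


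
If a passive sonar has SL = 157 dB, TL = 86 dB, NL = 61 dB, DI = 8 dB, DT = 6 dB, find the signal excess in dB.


SE = SL - TL - NL + DI - DT = 157 - 86 - 61 + 8 - 6 = 12

12 dB


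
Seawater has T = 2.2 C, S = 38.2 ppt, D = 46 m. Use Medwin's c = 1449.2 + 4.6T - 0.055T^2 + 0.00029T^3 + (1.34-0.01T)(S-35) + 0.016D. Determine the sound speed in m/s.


1464.01 m/s


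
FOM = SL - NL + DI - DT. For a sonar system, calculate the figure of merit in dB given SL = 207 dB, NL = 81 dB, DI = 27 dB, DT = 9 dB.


FOM = SL - NL + DI - DT = 207 - 81 + 27 - 9 = 144

144 dB


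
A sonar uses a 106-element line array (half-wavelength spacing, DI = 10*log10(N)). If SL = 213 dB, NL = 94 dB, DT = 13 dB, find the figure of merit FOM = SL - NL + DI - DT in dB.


126.25 dB


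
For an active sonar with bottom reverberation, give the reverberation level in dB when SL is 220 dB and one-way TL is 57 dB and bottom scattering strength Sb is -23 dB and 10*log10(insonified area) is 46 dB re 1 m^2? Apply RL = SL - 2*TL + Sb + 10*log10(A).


RL = SL - 2*TL + Sb + 10*log10(A) = 220 - 2*57 + (-23) + 46 = 129

129 dB


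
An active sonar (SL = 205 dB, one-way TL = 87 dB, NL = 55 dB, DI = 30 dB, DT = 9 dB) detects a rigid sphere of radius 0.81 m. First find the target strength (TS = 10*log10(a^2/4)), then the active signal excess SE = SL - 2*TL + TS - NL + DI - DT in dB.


Step 1: TS = 10*log10(0.81^2/4) = -7.85 dB
Step 2: SE = SL - 2*TL + TS - NL + DI - DT = 205 - 2*87 + (-7.85) - 55 + 30 - 9 = -10.85

-10.85 dB


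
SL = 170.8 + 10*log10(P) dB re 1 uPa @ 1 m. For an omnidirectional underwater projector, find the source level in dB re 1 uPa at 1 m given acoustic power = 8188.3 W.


SL = 170.8 + 10*log10(8188.3) = 170.8 + 39.13 = 209.93

209.93 dB


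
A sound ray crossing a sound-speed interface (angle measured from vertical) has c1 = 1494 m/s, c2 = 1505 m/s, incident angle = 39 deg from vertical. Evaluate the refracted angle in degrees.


sin(theta2) = (c2/c1)*sin(theta1) = (1505/1494)*sin(39 deg) = 0.63395
theta2 = arcsin(0.63395) = 39.34

39.34 deg


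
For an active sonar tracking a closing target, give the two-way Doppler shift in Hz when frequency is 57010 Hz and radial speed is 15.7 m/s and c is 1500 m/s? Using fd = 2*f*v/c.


1193.41 Hz


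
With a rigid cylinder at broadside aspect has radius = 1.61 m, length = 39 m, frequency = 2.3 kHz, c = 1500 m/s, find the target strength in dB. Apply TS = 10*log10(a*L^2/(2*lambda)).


lambda = 1500/2300 = 0.65217 m
TS = 10*log10(1.61*39^2/(2*0.65217)) = 32.74

32.74 dB


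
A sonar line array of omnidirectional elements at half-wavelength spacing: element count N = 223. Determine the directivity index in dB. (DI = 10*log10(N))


DI = 10*log10(223) = 23.48

23.48 dB


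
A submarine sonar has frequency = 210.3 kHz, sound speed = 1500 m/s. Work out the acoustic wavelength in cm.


lambda = c/f = 1500 / 210300 = 0.0071 m = 0.71 cm

0.71 cm


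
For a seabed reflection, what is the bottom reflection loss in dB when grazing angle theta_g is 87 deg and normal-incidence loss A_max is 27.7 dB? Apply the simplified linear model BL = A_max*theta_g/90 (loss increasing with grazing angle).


BL = A_max * theta_g / 90 = 27.7 * 87 / 90 = 26.78

26.78 dB


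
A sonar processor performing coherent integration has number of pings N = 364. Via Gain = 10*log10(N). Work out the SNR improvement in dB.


25.61 dB


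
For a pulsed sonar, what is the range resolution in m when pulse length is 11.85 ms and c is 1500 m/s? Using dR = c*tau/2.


dR = c*tau/2 = 1500 * 11.85e-3 / 2 = 8.8875

8.8875 m


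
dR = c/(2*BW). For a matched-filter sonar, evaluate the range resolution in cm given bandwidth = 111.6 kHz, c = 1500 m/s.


0.67 cm


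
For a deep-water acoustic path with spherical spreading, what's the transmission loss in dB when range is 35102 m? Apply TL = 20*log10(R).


TL = 20*log10(35102) = 90.91

90.91 dB


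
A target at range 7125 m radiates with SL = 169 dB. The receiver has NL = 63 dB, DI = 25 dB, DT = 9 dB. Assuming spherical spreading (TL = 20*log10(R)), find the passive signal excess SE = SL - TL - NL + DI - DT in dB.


Step 1: TL = 20*log10(7125) = 77.06 dB
Step 2: SE = 169 - 77.06 - 63 + 25 - 9 = 44.94

44.94 dB


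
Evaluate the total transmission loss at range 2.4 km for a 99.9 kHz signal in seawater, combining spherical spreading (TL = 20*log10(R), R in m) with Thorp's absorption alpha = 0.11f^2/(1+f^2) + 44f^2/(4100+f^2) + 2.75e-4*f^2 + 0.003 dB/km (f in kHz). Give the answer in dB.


149.31 dB


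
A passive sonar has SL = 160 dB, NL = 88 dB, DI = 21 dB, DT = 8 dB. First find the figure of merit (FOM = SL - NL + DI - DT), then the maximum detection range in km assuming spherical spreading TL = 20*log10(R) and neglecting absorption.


Step 1: FOM = SL - NL + DI - DT = 160 - 88 + 21 - 8 = 85 dB
Step 2: at max range FOM = TL = 20*log10(R), so R = 10^(85/20) = 17782.79 m = 17.78 km

17.78 km


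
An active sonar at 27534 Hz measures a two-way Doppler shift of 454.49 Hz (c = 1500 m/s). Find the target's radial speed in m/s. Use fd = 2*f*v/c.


12.38 m/s


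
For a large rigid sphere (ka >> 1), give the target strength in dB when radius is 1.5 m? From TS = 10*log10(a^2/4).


-2.5 dB


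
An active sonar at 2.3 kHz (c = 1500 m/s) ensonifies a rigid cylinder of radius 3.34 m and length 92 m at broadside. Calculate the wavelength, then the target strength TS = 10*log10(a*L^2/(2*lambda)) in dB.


Step 1: lambda = c/f = 1500/2300 = 0.65217 m
Step 2: TS = 10*log10(a*L^2/(2*lambda)) = 10*log10(3.34*92^2/(2*0.65217)) = 43.36

43.36 dB


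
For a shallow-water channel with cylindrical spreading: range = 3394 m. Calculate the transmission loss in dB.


TL = 10*log10(3394) = 35.31

35.31 dB


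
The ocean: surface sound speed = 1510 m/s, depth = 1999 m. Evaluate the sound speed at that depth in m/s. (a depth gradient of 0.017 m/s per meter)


1543.983 m/s


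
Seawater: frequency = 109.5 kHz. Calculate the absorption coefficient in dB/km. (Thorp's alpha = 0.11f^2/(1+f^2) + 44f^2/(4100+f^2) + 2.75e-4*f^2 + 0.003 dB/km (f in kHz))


f^2 = 11990.25
alpha = 0.11*11990.25/(1+11990.25) + 44*11990.25/(4100+11990.25) + 2.75e-4*11990.25 + 0.003 = 36.199

36.199 dB/km


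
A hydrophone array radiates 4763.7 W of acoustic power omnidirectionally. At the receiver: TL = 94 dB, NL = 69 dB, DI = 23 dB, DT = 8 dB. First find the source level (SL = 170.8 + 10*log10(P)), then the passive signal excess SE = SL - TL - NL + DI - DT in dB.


Step 1: SL = 170.8 + 10*log10(4763.7) = 207.58 dB
Step 2: SE = SL - TL - NL + DI - DT = 207.58 - 94 - 69 + 23 - 8 = 59.58

59.58 dB


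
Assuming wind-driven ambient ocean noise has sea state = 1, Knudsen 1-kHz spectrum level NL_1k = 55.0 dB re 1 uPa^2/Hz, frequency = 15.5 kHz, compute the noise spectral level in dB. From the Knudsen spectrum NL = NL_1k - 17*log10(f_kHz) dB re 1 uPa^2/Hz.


NL = NL_1k - 17*log10(f_kHz) = 55.0 - 17*log10(15.5) = 55.0 - (20.24) = 34.76

34.76 dB


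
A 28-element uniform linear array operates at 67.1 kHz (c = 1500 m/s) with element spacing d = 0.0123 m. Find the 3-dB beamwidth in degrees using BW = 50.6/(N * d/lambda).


3.28 deg


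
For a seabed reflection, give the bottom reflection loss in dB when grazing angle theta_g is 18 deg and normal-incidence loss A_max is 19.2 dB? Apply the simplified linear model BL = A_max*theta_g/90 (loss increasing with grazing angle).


BL = A_max * theta_g / 90 = 19.2 * 18 / 90 = 3.84

3.84 dB


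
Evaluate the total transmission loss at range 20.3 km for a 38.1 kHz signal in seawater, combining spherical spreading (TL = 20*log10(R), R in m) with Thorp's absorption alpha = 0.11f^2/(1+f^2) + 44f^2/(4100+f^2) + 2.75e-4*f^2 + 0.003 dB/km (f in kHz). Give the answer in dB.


330.1 dB


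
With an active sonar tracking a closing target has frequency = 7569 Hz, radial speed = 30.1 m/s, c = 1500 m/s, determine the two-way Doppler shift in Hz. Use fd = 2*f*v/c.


fd = 2*f*v/c = 2 * 7569 * 30.1 / 1500 = 303.77

303.77 Hz


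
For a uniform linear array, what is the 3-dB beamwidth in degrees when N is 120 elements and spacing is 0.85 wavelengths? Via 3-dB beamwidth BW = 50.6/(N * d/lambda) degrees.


BW = 50.6 / (120 * 0.85) = 50.6 / 102.0 = 0.5

0.5 deg


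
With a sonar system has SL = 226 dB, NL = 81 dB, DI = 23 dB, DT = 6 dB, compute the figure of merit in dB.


162 dB


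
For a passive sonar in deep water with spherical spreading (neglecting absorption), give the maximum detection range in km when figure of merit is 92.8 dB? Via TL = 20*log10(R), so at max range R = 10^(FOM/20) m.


At max range FOM = TL, so 20*log10(R) = 92.8
R = 10^(92.8/20) = 43651.58 m = 43.65 km

43.65 km


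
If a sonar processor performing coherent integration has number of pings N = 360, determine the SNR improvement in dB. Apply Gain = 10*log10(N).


25.56 dB


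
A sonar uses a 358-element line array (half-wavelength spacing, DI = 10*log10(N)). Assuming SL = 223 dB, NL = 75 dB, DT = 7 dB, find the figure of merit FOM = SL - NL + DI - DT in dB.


Step 1: DI = 10*log10(358) = 25.54 dB
Step 2: FOM = SL - NL + DI - DT = 223 - 75 + 25.54 - 7 = 166.54

166.54 dB


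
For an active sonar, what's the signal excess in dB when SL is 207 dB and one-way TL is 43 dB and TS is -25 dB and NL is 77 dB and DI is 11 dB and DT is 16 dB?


14 dB


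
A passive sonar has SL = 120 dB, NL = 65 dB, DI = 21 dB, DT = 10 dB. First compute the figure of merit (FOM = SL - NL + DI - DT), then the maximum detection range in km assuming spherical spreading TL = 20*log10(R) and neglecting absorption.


Step 1: FOM = SL - NL + DI - DT = 120 - 65 + 21 - 10 = 66 dB
Step 2: at max range FOM = TL = 20*log10(R), so R = 10^(66/20) = 1995.26 m = 2.0 km

2.0 km


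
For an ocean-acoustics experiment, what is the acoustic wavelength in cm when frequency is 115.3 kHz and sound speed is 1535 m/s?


1.33 cm


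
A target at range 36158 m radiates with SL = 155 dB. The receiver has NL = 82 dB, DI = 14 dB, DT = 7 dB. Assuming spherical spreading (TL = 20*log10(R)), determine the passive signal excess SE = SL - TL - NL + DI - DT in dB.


Step 1: TL = 20*log10(36158) = 91.16 dB
Step 2: SE = 155 - 91.16 - 82 + 14 - 7 = -11.16

-11.16 dB


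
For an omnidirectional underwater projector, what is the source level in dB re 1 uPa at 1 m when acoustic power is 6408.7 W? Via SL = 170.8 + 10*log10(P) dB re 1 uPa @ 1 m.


208.87 dB


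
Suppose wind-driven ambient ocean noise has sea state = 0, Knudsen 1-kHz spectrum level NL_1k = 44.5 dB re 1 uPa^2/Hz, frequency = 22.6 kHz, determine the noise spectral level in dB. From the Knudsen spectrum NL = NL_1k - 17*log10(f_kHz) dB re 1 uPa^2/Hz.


NL = NL_1k - 17*log10(f_kHz) = 44.5 - 17*log10(22.6) = 44.5 - (23.02) = 21.48

21.48 dB


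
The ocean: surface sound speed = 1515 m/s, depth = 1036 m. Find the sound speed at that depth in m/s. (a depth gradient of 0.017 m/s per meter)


c = 1515 + 0.017 * 1036 = 1532.612

1532.612 m/s


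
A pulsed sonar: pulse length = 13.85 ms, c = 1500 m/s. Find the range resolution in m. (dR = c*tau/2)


10.3875 m


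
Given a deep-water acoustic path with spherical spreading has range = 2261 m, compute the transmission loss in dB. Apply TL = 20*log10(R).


TL = 20*log10(2261) = 67.09

67.09 dB


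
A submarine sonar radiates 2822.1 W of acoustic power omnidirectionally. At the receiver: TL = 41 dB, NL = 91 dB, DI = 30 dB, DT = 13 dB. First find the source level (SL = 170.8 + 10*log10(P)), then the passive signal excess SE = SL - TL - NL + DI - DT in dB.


Step 1: SL = 170.8 + 10*log10(2822.1) = 205.31 dB
Step 2: SE = SL - TL - NL + DI - DT = 205.31 - 41 - 91 + 30 - 13 = 90.31

90.31 dB


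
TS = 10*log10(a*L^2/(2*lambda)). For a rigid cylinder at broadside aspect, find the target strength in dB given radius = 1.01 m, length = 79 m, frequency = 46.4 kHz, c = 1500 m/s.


lambda = 1500/46400 = 0.03233 m
TS = 10*log10(1.01*79^2/(2*0.03233)) = 49.89

49.89 dB


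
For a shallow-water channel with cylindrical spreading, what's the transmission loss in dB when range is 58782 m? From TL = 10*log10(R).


TL = 10*log10(58782) = 47.69

47.69 dB


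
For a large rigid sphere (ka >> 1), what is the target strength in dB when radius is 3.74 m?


TS = 10*log10(3.74^2 / 4) = 10*log10(3.4969) = 5.44

5.44 dB


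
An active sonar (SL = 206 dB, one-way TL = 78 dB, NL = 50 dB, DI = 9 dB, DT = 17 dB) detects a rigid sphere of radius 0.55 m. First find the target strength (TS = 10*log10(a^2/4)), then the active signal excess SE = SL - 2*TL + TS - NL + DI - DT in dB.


Step 1: TS = 10*log10(0.55^2/4) = -11.21 dB
Step 2: SE = SL - 2*TL + TS - NL + DI - DT = 206 - 2*78 + (-11.21) - 50 + 9 - 17 = -19.21

-19.21 dB


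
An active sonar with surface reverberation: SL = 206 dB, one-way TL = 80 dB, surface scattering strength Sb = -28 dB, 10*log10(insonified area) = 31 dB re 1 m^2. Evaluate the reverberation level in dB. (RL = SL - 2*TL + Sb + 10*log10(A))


49 dB


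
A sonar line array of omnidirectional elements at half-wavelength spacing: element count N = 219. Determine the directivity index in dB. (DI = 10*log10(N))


23.4 dB


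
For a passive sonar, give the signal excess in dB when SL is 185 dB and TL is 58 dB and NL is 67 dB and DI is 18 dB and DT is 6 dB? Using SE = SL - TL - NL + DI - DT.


SE = SL - TL - NL + DI - DT = 185 - 58 - 67 + 18 - 6 = 72

72 dB


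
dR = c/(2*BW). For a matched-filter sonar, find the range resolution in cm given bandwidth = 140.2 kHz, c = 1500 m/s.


0.53 cm


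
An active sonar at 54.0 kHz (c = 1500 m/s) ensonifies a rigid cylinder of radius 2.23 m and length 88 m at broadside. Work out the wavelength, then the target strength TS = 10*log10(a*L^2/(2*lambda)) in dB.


Step 1: lambda = c/f = 1500/54000 = 0.02778 m
Step 2: TS = 10*log10(a*L^2/(2*lambda)) = 10*log10(2.23*88^2/(2*0.02778)) = 54.93

54.93 dB


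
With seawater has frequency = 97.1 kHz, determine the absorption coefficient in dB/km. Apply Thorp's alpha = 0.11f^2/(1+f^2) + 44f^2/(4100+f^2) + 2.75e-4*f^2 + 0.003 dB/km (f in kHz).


f^2 = 9428.41
alpha = 0.11*9428.41/(1+9428.41) + 44*9428.41/(4100+9428.41) + 2.75e-4*9428.41 + 0.003 = 33.371

33.371 dB/km


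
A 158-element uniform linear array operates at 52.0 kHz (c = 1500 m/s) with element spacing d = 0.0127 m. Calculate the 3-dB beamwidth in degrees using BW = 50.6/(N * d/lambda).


0.73 deg


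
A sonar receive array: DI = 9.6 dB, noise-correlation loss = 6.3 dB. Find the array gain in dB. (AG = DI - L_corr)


3.3 dB
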